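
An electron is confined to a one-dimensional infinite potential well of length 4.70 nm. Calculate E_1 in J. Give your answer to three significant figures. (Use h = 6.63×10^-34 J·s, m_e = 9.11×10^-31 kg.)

For an infinite well E_n = n²h²/(8m_eL²), so E_1 = h²/(8m_eL²) = (6.63×10^-34)²/(8·9.11×10^-31·(4.70×10^-9 m)²) = 2.730×10^-21 J.

E_1 = 2.73×10^-21 J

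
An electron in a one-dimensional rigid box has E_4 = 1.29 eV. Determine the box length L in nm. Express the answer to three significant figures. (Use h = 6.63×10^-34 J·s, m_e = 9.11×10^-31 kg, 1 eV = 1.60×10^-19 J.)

L = 2.16 nm

From E_n = n²h²/(8m_eL²), L = n·h/√(8m_eE_n).
E_4 = 1.29 eV = 2.064×10^-19 J, so L = 4·6.63×10^-34/√(8·9.11×10^-31·2.064×10^-19) = 2.16×10^-9 m = 2.16 nm.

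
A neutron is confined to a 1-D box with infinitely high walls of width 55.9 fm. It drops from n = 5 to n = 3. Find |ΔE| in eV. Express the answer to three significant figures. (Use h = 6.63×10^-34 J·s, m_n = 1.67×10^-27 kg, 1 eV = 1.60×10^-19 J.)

|ΔE| = 1.05×10^6 eV

E_1 = h²/(8m_nL²) = 1.053×10^-14 J.
|ΔE| = |5² − 3²|·E_1 = 16·1.053×10^-14 J = 1.685×10^-13 J = 1.05×10^6 eV.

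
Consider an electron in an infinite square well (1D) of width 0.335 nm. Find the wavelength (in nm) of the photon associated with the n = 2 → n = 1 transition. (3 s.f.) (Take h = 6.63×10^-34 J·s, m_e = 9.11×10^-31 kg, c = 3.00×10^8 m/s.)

E_1 = h²/(8m_eL²) = 5.374×10^-19 J, so ΔE = (2² − 1²)E_1 = 1.612×10^-18 J.
λ = hc/ΔE = (6.63×10^-34·3.00×10^8)/1.612×10^-18 = 1.23×10^-7 m = 123 nm.

λ = 123 nm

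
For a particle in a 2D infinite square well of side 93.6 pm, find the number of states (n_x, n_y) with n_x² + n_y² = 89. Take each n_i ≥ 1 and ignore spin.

The level has n_x² + n_y² = 89. The ordered positive-integer solutions are (5, 8), (8, 5).
That gives 2 states.

degeneracy = 2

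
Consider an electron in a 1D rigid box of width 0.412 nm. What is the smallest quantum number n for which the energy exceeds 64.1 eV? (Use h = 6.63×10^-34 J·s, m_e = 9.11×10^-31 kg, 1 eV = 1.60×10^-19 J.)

E_1 = h²/(8m_eL²) = 3.553×10^-19 J = 2.221 eV.
Need n² > 64.1/2.221 = 28.86, i.e. n > 5.372.
The smallest integer satisfying this is n = 6.

n = 6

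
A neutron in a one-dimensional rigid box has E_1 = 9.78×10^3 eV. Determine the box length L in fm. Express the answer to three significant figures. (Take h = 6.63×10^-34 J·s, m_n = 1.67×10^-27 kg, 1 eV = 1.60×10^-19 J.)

From E_n = n²h²/(8m_nL²), L = n·h/√(8m_nE_n).
E_1 = 9.78×10^3 eV = 1.565×10^-15 J, so L = 1·6.63×10^-34/√(8·1.67×10^-27·1.565×10^-15) = 1.45×10^-13 m = 145 fm.

L = 145 fm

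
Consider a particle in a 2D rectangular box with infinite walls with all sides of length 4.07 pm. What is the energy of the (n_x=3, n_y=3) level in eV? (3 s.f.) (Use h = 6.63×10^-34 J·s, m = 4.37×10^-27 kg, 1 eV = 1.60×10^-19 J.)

For a 2D rectangular well E = (h²/8m)·Σ n_i²/L_i² = (6.63×10^-34)²/(8·4.37×10^-27) · [3²/(4.07 pm)² + 3²/(4.07 pm)²].
Evaluating gives E = 1.366×10^-17 J = 85.4 eV.

E = 85.4 eV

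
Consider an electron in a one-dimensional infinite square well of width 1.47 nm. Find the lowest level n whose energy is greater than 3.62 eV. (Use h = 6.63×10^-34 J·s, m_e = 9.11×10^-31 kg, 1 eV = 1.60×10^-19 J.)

E_1 = h²/(8m_eL²) = 2.791×10^-20 J = 0.1744 eV.
Need n² > 3.62/0.1744 = 20.76, i.e. n > 4.556.
The smallest integer satisfying this is n = 5.

n = 5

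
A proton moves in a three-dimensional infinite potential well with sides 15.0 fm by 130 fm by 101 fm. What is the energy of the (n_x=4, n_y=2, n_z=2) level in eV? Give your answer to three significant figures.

For a 3D rectangular well E = (h²/8m_p)·Σ n_i²/L_i² = (6.626×10^-34)²/(8·1.673×10^-27) · [4²/(15.0 fm)² + 2²/(130 fm)² + 2²/(101 fm)²].
Evaluating gives E = 2.353×10^-12 J = 1.47×10^7 eV.

E = 1.47×10^7 eV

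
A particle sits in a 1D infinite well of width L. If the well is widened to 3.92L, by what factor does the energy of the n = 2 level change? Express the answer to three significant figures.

0.0651

E_n ∝ 1/L², so the energy scales by 1/3.92² = 0.0651.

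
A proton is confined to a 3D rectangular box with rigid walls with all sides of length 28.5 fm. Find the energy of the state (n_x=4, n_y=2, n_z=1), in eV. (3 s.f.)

For a 3D rectangular well E = (h²/8m_p)·Σ n_i²/L_i² = (6.626×10^-34)²/(8·1.673×10^-27) · [4²/(28.5 fm)² + 2²/(28.5 fm)² + 1²/(28.5 fm)²].
Evaluating gives E = 8.481×10^-13 J = 5.29×10^6 eV.

E = 5.29×10^6 eV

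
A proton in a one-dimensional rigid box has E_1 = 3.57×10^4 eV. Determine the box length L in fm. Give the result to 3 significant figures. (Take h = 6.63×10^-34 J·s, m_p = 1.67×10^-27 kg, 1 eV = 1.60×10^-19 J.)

From E_n = n²h²/(8m_pL²), L = n·h/√(8m_pE_n).
E_1 = 3.57×10^4 eV = 5.712×10^-15 J, so L = 1·6.63×10^-34/√(8·1.67×10^-27·5.712×10^-15) = 7.59×10^-14 m = 75.9 fm.

L = 75.9 fm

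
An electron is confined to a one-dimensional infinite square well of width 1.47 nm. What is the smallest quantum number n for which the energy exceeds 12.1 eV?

n = 9

E_1 = h²/(8m_eL²) = 2.788×10^-20 J = 0.1740 eV.
Need n² > 12.1/0.1740 = 69.54, i.e. n > 8.339.
The smallest integer satisfying this is n = 9.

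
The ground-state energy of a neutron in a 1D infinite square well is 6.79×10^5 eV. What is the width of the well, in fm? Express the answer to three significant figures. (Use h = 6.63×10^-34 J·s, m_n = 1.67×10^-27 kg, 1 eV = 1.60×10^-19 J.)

From E_n = n²h²/(8m_nL²), L = n·h/√(8m_nE_n).
E_1 = 6.79×10^5 eV = 1.086×10^-13 J, so L = 1·6.63×10^-34/√(8·1.67×10^-27·1.086×10^-13) = 1.74×10^-14 m = 17.4 fm.

L = 17.4 fm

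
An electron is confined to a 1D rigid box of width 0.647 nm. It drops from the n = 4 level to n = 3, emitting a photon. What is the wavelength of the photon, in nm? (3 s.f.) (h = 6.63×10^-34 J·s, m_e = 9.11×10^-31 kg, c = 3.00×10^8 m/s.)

λ = 197 nm

E_1 = h²/(8m_eL²) = 1.441×10^-19 J, so ΔE = (4² − 3²)E_1 = 1.009×10^-18 J.
λ = hc/ΔE = (6.63×10^-34·3.00×10^8)/1.009×10^-18 = 1.97×10^-7 m = 197 nm.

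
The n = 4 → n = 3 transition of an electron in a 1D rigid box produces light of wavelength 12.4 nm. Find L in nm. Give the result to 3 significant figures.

The photon carries ΔE = hc/λ = 6.626×10^-34·2.998×10^8/1.24×10^-8 m = 1.602×10^-17 J.
Since ΔE = (4² − 3²)E_1, E_1 = 2.289×10^-18 J, and L = h/√(8m_eE_1) = 1.62×10^-10 m = 0.162 nm.

L = 0.162 nm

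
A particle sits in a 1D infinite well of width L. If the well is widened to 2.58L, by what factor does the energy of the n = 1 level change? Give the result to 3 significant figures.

0.150

E_n ∝ 1/L², so the energy scales by 1/2.58² = 0.150.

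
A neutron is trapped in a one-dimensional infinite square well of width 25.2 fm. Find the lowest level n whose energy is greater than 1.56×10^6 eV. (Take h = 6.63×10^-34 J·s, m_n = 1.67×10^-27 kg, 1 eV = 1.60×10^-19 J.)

E_1 = h²/(8m_nL²) = 5.181×10^-14 J = 3.238×10^5 eV.
Need n² > 1.56×10^6/3.238×10^5 = 4.818, i.e. n > 2.195.
The smallest integer satisfying this is n = 3.

n = 3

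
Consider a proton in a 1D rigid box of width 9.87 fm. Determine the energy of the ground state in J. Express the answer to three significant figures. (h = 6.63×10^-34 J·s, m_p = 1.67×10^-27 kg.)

E_1 = 3.38×10^-13 J

For an infinite well E_n = n²h²/(8m_pL²), so E_1 = h²/(8m_pL²) = (6.63×10^-34)²/(8·1.67×10^-27·(9.87×10^-15 m)²) = 3.377×10^-13 J.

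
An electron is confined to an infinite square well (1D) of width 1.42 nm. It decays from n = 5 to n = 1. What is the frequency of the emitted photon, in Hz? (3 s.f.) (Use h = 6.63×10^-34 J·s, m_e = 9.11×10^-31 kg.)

E_1 = h²/(8m_eL²) = 2.991×10^-20 J and ΔE = (5² − 1²)E_1 = 7.178×10^-19 J.
f = ΔE/h = 7.178×10^-19/6.63×10^-34 = 1.08×10^15 Hz.

f = 1.08×10^15 Hz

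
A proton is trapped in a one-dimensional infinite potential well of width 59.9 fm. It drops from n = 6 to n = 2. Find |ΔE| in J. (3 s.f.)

E_1 = h²/(8m_pL²) = 9.142×10^-15 J.
|ΔE| = |6² − 2²|·E_1 = 32·9.142×10^-15 J = 2.93×10^-13 J.

|ΔE| = 2.93×10^-13 J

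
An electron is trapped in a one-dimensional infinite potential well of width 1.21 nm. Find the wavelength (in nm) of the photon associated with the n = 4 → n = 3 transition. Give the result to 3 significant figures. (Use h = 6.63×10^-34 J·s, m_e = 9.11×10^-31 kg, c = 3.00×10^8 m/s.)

E_1 = h²/(8m_eL²) = 4.120×10^-20 J, so ΔE = (4² − 3²)E_1 = 2.884×10^-19 J.
λ = hc/ΔE = (6.63×10^-34·3.00×10^8)/2.884×10^-19 = 6.90×10^-7 m = 690 nm.

λ = 690 nm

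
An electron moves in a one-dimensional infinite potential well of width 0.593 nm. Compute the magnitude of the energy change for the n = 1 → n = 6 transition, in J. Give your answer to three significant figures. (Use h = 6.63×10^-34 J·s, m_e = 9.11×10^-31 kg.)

E_1 = h²/(8m_eL²) = 1.715×10^-19 J.
|ΔE| = |1² − 6²|·E_1 = 35·1.715×10^-19 J = 6.00×10^-18 J.

|ΔE| = 6.00×10^-18 J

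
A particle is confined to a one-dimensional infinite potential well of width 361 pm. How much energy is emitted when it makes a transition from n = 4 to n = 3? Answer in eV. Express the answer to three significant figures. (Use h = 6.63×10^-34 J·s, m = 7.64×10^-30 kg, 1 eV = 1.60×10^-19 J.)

E_1 = h²/(8mL²) = 5.519×10^-20 J.
|ΔE| = |4² − 3²|·E_1 = 7·5.519×10^-20 J = 3.863×10^-19 J = 2.41 eV.

|ΔE| = 2.41 eV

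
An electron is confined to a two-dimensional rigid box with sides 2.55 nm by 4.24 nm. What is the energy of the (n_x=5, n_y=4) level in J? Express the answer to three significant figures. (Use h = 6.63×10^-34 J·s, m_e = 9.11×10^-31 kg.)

E = 2.86×10^-19 J

For a 2D rectangular well E = (h²/8m_e)·Σ n_i²/L_i² = (6.63×10^-34)²/(8·9.11×10^-31) · [5²/(2.55 nm)² + 4²/(4.24 nm)²].
Evaluating gives E = 2.86×10^-19 J.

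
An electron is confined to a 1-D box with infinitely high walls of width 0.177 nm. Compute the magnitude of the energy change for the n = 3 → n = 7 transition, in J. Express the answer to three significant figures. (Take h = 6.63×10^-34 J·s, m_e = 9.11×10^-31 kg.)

E_1 = h²/(8m_eL²) = 1.925×10^-18 J.
|ΔE| = |3² − 7²|·E_1 = 40·1.925×10^-18 J = 7.70×10^-17 J.

|ΔE| = 7.70×10^-17 J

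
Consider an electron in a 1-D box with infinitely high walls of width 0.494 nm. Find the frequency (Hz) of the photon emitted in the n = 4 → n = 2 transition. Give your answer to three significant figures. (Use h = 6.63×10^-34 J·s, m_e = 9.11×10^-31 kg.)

E_1 = h²/(8m_eL²) = 2.472×10^-19 J and ΔE = (4² − 2²)E_1 = 2.966×10^-18 J.
f = ΔE/h = 2.966×10^-18/6.63×10^-34 = 4.47×10^15 Hz.

f = 4.47×10^15 Hz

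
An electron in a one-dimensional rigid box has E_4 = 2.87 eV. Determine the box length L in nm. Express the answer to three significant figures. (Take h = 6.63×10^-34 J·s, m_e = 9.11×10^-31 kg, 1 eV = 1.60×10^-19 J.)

From E_n = n²h²/(8m_eL²), L = n·h/√(8m_eE_n).
E_4 = 2.87 eV = 4.592×10^-19 J, so L = 4·6.63×10^-34/√(8·9.11×10^-31·4.592×10^-19) = 1.45×10^-9 m = 1.45 nm.

L = 1.45 nm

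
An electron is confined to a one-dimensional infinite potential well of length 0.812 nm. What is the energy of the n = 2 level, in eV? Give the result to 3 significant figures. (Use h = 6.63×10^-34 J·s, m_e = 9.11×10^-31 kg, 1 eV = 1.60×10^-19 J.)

For an infinite well E_n = n²h²/(8m_eL²), so E_1 = h²/(8m_eL²) = (6.63×10^-34)²/(8·9.11×10^-31·(8.12×10^-10 m)²) = 9.148×10^-20 J.
Then E_2 = 2²·E_1 = 4·9.148×10^-20 J = 3.659×10^-19 J.
Converting, E_2 = 3.659×10^-19 J / (1.60×10^-19 J/eV) = 2.29 eV.

E_2 = 2.29 eV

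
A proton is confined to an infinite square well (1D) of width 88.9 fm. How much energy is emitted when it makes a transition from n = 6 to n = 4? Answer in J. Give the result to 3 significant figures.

E_1 = h²/(8m_pL²) = 4.151×10^-15 J.
|ΔE| = |6² − 4²|·E_1 = 20·4.151×10^-15 J = 8.30×10^-14 J.

|ΔE| = 8.30×10^-14 J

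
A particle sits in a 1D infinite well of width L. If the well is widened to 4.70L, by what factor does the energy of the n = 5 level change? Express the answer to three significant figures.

0.0453

E_n ∝ 1/L², so the energy scales by 1/4.70² = 0.0453.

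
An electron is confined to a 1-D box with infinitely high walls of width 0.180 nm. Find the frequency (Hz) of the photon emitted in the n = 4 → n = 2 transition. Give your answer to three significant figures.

f = 3.37×10^16 Hz

E_1 = h²/(8m_eL²) = 1.860×10^-18 J and ΔE = (4² − 2²)E_1 = 2.232×10^-17 J.
f = ΔE/h = 2.232×10^-17/6.626×10^-34 = 3.37×10^16 Hz.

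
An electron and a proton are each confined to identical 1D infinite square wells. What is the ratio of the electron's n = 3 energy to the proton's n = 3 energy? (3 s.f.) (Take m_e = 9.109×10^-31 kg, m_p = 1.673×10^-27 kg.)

E_n ∝ 1/m at fixed n and L, so the ratio is m_p/m_e = 1.673×10^-27/9.109×10^-31 = 1.84×10^3.

1.84×10^3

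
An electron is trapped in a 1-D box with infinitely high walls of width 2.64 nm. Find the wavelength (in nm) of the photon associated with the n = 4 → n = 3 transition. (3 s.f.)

E_1 = h²/(8m_eL²) = 8.644×10^-21 J, so ΔE = (4² − 3²)E_1 = 6.051×10^-20 J.
λ = hc/ΔE = (6.626×10^-34·2.998×10^8)/6.051×10^-20 = 3.28×10^-6 m = 3.28×10^3 nm.

λ = 3.28×10^3 nm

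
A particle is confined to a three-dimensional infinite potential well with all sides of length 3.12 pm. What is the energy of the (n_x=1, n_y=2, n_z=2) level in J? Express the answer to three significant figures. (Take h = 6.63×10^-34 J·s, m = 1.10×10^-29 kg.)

E = 4.62×10^-15 J

For a 3D rectangular well E = (h²/8m)·Σ n_i²/L_i² = (6.63×10^-34)²/(8·1.10×10^-29) · [1²/(3.12 pm)² + 2²/(3.12 pm)² + 2²/(3.12 pm)²].
Evaluating gives E = 4.62×10^-15 J.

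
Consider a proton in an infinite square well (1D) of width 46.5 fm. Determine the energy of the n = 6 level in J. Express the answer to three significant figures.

For an infinite well E_n = n²h²/(8m_pL²), so E_1 = h²/(8m_pL²) = (6.626×10^-34)²/(8·1.673×10^-27·(4.65×10^-14 m)²) = 1.517×10^-14 J.
Then E_6 = 6²·E_1 = 36·1.517×10^-14 J = 5.46×10^-13 J.

E_6 = 5.46×10^-13 J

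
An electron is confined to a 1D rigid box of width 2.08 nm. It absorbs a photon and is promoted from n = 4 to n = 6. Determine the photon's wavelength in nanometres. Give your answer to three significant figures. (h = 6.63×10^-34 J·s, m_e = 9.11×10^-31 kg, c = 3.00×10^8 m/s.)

E_1 = h²/(8m_eL²) = 1.394×10^-20 J, so ΔE = (6² − 4²)E_1 = 2.788×10^-19 J.
λ = hc/ΔE = (6.63×10^-34·3.00×10^8)/2.788×10^-19 = 7.13×10^-7 m = 713 nm.

λ = 713 nm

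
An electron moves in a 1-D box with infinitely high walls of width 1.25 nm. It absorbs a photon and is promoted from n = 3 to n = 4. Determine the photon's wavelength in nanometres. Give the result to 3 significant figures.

E_1 = h²/(8m_eL²) = 3.856×10^-20 J, so ΔE = (4² − 3²)E_1 = 2.699×10^-19 J.
λ = hc/ΔE = (6.626×10^-34·2.998×10^8)/2.699×10^-19 = 7.36×10^-7 m = 736 nm.

λ = 736 nm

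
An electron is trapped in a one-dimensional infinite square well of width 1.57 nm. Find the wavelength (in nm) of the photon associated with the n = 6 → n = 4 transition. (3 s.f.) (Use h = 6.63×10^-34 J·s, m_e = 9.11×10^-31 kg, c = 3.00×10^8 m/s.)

E_1 = h²/(8m_eL²) = 2.447×10^-20 J, so ΔE = (6² − 4²)E_1 = 4.894×10^-19 J.
λ = hc/ΔE = (6.63×10^-34·3.00×10^8)/4.894×10^-19 = 4.06×10^-7 m = 406 nm.

λ = 406 nm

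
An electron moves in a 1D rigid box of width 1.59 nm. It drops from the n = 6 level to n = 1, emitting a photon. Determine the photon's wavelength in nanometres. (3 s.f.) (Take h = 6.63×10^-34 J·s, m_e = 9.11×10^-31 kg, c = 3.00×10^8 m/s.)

E_1 = h²/(8m_eL²) = 2.386×10^-20 J, so ΔE = (6² − 1²)E_1 = 8.351×10^-19 J.
λ = hc/ΔE = (6.63×10^-34·3.00×10^8)/8.351×10^-19 = 2.38×10^-7 m = 238 nm.

λ = 238 nm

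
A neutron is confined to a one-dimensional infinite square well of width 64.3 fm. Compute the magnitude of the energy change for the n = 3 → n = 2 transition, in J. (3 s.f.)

|ΔE| = 3.96×10^-14 J

E_1 = h²/(8m_nL²) = 7.925×10^-15 J.
|ΔE| = |3² − 2²|·E_1 = 5·7.925×10^-15 J = 3.96×10^-14 J.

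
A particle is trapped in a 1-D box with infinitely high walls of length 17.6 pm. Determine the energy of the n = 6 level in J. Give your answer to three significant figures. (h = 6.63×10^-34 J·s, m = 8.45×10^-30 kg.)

E_6 = 7.56×10^-16 J

For an infinite well E_n = n²h²/(8mL²), so E_1 = h²/(8mL²) = (6.63×10^-34)²/(8·8.45×10^-30·(1.76×10^-11 m)²) = 2.099×10^-17 J.
Then E_6 = 6²·E_1 = 36·2.099×10^-17 J = 7.56×10^-16 J.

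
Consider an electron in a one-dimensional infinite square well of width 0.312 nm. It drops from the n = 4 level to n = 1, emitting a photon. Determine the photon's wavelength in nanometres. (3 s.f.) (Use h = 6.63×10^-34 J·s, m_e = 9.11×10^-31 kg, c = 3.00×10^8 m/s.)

λ = 21.4 nm

E_1 = h²/(8m_eL²) = 6.196×10^-19 J, so ΔE = (4² − 1²)E_1 = 9.294×10^-18 J.
λ = hc/ΔE = (6.63×10^-34·3.00×10^8)/9.294×10^-18 = 2.14×10^-8 m = 21.4 nm.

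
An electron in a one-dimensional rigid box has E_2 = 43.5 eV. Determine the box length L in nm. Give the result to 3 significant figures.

L = 0.186 nm

From E_n = n²h²/(8m_eL²), L = n·h/√(8m_eE_n).
E_2 = 43.5 eV = 6.969×10^-18 J, so L = 2·6.626×10^-34/√(8·9.109×10^-31·6.969×10^-18) = 1.86×10^-10 m = 0.186 nm.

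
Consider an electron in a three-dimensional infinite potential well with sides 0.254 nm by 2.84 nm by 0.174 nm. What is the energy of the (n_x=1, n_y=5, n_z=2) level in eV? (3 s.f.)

E = 56.7 eV

For a 3D rectangular well E = (h²/8m_e)·Σ n_i²/L_i² = (6.626×10^-34)²/(8·9.109×10^-31) · [1²/(0.254 nm)² + 5²/(2.84 nm)² + 2²/(0.174 nm)²].
Evaluating gives E = 9.080×10^-18 J = 56.7 eV.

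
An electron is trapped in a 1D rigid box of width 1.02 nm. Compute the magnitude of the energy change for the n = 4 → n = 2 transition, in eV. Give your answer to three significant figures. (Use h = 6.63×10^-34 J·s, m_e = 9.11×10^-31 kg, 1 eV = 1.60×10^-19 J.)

E_1 = h²/(8m_eL²) = 5.797×10^-20 J.
|ΔE| = |4² − 2²|·E_1 = 12·5.797×10^-20 J = 6.956×10^-19 J = 4.35 eV.

|ΔE| = 4.35 eV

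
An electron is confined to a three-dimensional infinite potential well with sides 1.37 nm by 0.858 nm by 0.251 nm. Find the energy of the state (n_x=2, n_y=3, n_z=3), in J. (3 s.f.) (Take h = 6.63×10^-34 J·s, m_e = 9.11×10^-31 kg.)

For a 3D rectangular well E = (h²/8m_e)·Σ n_i²/L_i² = (6.63×10^-34)²/(8·9.11×10^-31) · [2²/(1.37 nm)² + 3²/(0.858 nm)² + 3²/(0.251 nm)²].
Evaluating gives E = 9.48×10^-18 J.

E = 9.48×10^-18 J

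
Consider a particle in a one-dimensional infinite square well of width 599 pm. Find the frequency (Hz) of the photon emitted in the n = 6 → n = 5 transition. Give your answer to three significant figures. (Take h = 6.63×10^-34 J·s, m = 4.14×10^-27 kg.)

E_1 = h²/(8mL²) = 3.699×10^-23 J and ΔE = (6² − 5²)E_1 = 4.069×10^-22 J.
f = ΔE/h = 4.069×10^-22/6.63×10^-34 = 6.14×10^11 Hz.

f = 6.14×10^11 Hz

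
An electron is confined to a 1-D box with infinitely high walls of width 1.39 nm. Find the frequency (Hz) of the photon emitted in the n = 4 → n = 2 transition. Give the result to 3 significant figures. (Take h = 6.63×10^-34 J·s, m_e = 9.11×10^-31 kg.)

f = 5.65×10^14 Hz

E_1 = h²/(8m_eL²) = 3.122×10^-20 J and ΔE = (4² − 2²)E_1 = 3.746×10^-19 J.
f = ΔE/h = 3.746×10^-19/6.63×10^-34 = 5.65×10^14 Hz.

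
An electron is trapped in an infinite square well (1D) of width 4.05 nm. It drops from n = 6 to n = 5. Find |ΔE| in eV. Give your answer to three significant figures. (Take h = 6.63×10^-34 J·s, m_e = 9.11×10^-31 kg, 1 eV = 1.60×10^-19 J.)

|ΔE| = 0.253 eV

E_1 = h²/(8m_eL²) = 3.677×10^-21 J.
|ΔE| = |6² − 5²|·E_1 = 11·3.677×10^-21 J = 4.045×10^-20 J = 0.253 eV.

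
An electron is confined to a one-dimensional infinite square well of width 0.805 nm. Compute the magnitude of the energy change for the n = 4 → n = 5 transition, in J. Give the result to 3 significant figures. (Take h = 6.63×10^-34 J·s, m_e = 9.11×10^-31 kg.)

E_1 = h²/(8m_eL²) = 9.307×10^-20 J.
|ΔE| = |4² − 5²|·E_1 = 9·9.307×10^-20 J = 8.38×10^-19 J.

|ΔE| = 8.38×10^-19 J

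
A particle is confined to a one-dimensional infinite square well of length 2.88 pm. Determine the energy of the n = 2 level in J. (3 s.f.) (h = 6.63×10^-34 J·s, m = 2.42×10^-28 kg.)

For an infinite well E_n = n²h²/(8mL²), so E_1 = h²/(8mL²) = (6.63×10^-34)²/(8·2.42×10^-28·(2.88×10^-12 m)²) = 2.737×10^-17 J.
Then E_2 = 2²·E_1 = 4·2.737×10^-17 J = 1.09×10^-16 J.

E_2 = 1.09×10^-16 J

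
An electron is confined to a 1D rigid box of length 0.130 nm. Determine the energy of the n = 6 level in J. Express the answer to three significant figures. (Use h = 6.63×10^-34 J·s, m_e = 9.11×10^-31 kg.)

E_6 = 1.28×10^-16 J

For an infinite well E_n = n²h²/(8m_eL²), so E_1 = h²/(8m_eL²) = (6.63×10^-34)²/(8·9.11×10^-31·(1.30×10^-10 m)²) = 3.569×10^-18 J.
Then E_6 = 6²·E_1 = 36·3.569×10^-18 J = 1.28×10^-16 J.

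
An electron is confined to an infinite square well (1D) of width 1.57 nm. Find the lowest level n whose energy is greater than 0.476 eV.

n = 2

E_1 = h²/(8m_eL²) = 2.444×10^-20 J = 0.1526 eV.
Need n² > 0.476/0.1526 = 3.119, i.e. n > 1.766.
The smallest integer satisfying this is n = 2.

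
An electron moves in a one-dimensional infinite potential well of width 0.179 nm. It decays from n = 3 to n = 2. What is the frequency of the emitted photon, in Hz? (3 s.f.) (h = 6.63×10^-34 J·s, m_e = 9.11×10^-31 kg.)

f = 1.42×10^16 Hz

E_1 = h²/(8m_eL²) = 1.882×10^-18 J and ΔE = (3² − 2²)E_1 = 9.410×10^-18 J.
f = ΔE/h = 9.410×10^-18/6.63×10^-34 = 1.42×10^16 Hz.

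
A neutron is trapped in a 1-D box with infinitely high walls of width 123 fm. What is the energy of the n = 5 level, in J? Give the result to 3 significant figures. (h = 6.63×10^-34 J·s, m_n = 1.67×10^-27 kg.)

For an infinite well E_n = n²h²/(8m_nL²), so E_1 = h²/(8m_nL²) = (6.63×10^-34)²/(8·1.67×10^-27·(1.23×10^-13 m)²) = 2.175×10^-15 J.
Then E_5 = 5²·E_1 = 25·2.175×10^-15 J = 5.44×10^-14 J.

E_5 = 5.44×10^-14 J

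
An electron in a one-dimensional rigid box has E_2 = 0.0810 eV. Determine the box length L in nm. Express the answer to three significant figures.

From E_n = n²h²/(8m_eL²), L = n·h/√(8m_eE_n).
E_2 = 0.0810 eV = 1.298×10^-20 J, so L = 2·6.626×10^-34/√(8·9.109×10^-31·1.298×10^-20) = 4.31×10^-9 m = 4.31 nm.

L = 4.31 nm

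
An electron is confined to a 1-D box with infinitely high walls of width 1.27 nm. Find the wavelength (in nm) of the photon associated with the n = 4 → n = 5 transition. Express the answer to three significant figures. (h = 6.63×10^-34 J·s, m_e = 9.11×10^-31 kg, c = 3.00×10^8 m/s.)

E_1 = h²/(8m_eL²) = 3.739×10^-20 J, so ΔE = (5² − 4²)E_1 = 3.365×10^-19 J.
λ = hc/ΔE = (6.63×10^-34·3.00×10^8)/3.365×10^-19 = 5.91×10^-7 m = 591 nm.

λ = 591 nm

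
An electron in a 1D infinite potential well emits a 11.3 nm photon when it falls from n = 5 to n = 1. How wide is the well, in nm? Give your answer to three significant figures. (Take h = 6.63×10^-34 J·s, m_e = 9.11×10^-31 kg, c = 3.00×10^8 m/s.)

L = 0.287 nm

The photon carries ΔE = hc/λ = 6.63×10^-34·3.00×10^8/1.13×10^-8 m = 1.760×10^-17 J.
Since ΔE = (5² − 1²)E_1, E_1 = 7.333×10^-19 J, and L = h/√(8m_eE_1) = 2.87×10^-10 m = 0.287 nm.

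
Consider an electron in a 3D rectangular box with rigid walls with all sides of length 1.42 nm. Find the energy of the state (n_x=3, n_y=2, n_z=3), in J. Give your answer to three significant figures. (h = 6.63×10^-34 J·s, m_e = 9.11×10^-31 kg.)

E = 6.58×10^-19 J

For a 3D rectangular well E = (h²/8m_e)·Σ n_i²/L_i² = (6.63×10^-34)²/(8·9.11×10^-31) · [3²/(1.42 nm)² + 2²/(1.42 nm)² + 3²/(1.42 nm)²].
Evaluating gives E = 6.58×10^-19 J.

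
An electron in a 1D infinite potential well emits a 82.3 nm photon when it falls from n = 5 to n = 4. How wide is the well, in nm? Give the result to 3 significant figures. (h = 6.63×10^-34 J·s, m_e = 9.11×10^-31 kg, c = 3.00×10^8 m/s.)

L = 0.474 nm

The photon carries ΔE = hc/λ = 6.63×10^-34·3.00×10^8/8.23×10^-8 m = 2.417×10^-18 J.
Since ΔE = (5² − 4²)E_1, E_1 = 2.686×10^-19 J, and L = h/√(8m_eE_1) = 4.74×10^-10 m = 0.474 nm.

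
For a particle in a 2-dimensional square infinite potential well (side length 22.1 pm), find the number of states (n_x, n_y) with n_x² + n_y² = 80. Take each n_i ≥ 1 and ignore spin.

The level has n_x² + n_y² = 80. The ordered positive-integer solutions are (4, 8), (8, 4).
That gives 2 states.

degeneracy = 2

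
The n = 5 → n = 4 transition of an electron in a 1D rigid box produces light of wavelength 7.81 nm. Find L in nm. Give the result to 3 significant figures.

L = 0.146 nm

The photon carries ΔE = hc/λ = 6.626×10^-34·2.998×10^8/7.81×10^-9 m = 2.544×10^-17 J.
Since ΔE = (5² − 4²)E_1, E_1 = 2.827×10^-18 J, and L = h/√(8m_eE_1) = 1.46×10^-10 m = 0.146 nm.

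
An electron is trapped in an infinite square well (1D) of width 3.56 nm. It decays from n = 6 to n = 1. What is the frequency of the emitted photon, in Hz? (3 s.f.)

f = 2.51×10^14 Hz

E_1 = h²/(8m_eL²) = 4.754×10^-21 J and ΔE = (6² − 1²)E_1 = 1.664×10^-19 J.
f = ΔE/h = 1.664×10^-19/6.626×10^-34 = 2.51×10^14 Hz.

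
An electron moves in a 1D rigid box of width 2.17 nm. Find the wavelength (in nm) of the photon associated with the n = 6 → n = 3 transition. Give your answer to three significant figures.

λ = 575 nm

E_1 = h²/(8m_eL²) = 1.279×10^-20 J, so ΔE = (6² − 3²)E_1 = 3.453×10^-19 J.
λ = hc/ΔE = (6.626×10^-34·2.998×10^8)/3.453×10^-19 = 5.75×10^-7 m = 575 nm.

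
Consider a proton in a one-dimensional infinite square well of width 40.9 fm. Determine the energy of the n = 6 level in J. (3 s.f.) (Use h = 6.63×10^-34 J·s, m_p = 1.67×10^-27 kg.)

For an infinite well E_n = n²h²/(8m_pL²), so E_1 = h²/(8m_pL²) = (6.63×10^-34)²/(8·1.67×10^-27·(4.09×10^-14 m)²) = 1.967×10^-14 J.
Then E_6 = 6²·E_1 = 36·1.967×10^-14 J = 7.08×10^-13 J.

E_6 = 7.08×10^-13 J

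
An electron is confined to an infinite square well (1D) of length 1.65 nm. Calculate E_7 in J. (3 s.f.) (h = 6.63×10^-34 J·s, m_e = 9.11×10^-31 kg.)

For an infinite well E_n = n²h²/(8m_eL²), so E_1 = h²/(8m_eL²) = (6.63×10^-34)²/(8·9.11×10^-31·(1.65×10^-9 m)²) = 2.215×10^-20 J.
Then E_7 = 7²·E_1 = 49·2.215×10^-20 J = 1.09×10^-18 J.

E_7 = 1.09×10^-18 J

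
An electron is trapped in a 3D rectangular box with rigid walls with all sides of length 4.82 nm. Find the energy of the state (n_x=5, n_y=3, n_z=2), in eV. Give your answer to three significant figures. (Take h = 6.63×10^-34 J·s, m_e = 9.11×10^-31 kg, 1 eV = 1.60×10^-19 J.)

E = 0.617 eV

For a 3D rectangular well E = (h²/8m_e)·Σ n_i²/L_i² = (6.63×10^-34)²/(8·9.11×10^-31) · [5²/(4.82 nm)² + 3²/(4.82 nm)² + 2²/(4.82 nm)²].
Evaluating gives E = 9.865×10^-20 J = 0.617 eV.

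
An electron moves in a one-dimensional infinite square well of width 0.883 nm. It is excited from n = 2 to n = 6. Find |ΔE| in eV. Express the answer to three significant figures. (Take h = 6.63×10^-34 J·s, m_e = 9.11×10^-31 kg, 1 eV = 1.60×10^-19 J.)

|ΔE| = 15.5 eV

E_1 = h²/(8m_eL²) = 7.736×10^-20 J.
|ΔE| = |2² − 6²|·E_1 = 32·7.736×10^-20 J = 2.476×10^-18 J = 15.5 eV.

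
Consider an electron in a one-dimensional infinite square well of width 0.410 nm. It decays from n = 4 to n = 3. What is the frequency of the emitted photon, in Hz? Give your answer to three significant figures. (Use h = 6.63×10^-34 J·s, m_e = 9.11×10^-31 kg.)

f = 3.79×10^15 Hz

E_1 = h²/(8m_eL²) = 3.588×10^-19 J and ΔE = (4² − 3²)E_1 = 2.512×10^-18 J.
f = ΔE/h = 2.512×10^-18/6.63×10^-34 = 3.79×10^15 Hz.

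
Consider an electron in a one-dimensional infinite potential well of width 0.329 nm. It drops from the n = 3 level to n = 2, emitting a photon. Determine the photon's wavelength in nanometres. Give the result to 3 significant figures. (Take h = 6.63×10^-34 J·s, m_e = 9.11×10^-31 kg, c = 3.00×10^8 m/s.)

E_1 = h²/(8m_eL²) = 5.572×10^-19 J, so ΔE = (3² − 2²)E_1 = 2.786×10^-18 J.
λ = hc/ΔE = (6.63×10^-34·3.00×10^8)/2.786×10^-18 = 7.14×10^-8 m = 71.4 nm.

λ = 71.4 nm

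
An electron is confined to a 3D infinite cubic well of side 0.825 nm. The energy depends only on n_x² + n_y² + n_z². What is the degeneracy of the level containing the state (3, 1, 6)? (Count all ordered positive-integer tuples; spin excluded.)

The level has n_x² + n_y² + n_z² = 46. The ordered positive-integer solutions are (1, 3, 6), (1, 6, 3), (3, 1, 6), (3, 6, 1), (6, 1, 3), (6, 3, 1).
That gives 6 states.

degeneracy = 6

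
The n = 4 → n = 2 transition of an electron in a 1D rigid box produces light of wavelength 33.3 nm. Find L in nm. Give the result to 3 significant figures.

The photon carries ΔE = hc/λ = 6.626×10^-34·2.998×10^8/3.33×10^-8 m = 5.965×10^-18 J.
Since ΔE = (4² − 2²)E_1, E_1 = 4.971×10^-19 J, and L = h/√(8m_eE_1) = 3.48×10^-10 m = 0.348 nm.

L = 0.348 nm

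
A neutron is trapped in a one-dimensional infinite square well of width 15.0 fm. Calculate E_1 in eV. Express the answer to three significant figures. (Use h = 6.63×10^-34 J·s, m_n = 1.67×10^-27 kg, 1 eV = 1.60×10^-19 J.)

E_1 = 9.14×10^5 eV

For an infinite well E_n = n²h²/(8m_nL²), so E_1 = h²/(8m_nL²) = (6.63×10^-34)²/(8·1.67×10^-27·(1.50×10^-14 m)²) = 1.462×10^-13 J.
Converting, E_1 = 1.462×10^-13 J / (1.60×10^-19 J/eV) = 9.14×10^5 eV.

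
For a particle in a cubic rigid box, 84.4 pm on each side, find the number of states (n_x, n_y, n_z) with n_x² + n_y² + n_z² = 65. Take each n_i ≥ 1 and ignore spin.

The level has n_x² + n_y² + n_z² = 65. The ordered positive-integer solutions are (2, 5, 6), (2, 6, 5), (5, 2, 6), (5, 6, 2), (6, 2, 5), (6, 5, 2).
That gives 6 states.

degeneracy = 6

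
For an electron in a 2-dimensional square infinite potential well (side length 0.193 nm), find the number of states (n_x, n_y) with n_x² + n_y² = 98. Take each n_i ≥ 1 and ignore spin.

degeneracy = 1

The level has n_x² + n_y² = 98. The ordered positive-integer solutions are (7, 7).
That gives 1 state.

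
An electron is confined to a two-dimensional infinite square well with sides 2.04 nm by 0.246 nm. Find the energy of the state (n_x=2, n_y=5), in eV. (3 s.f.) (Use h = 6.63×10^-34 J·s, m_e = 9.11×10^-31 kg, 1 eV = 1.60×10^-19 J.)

For a 2D rectangular well E = (h²/8m_e)·Σ n_i²/L_i² = (6.63×10^-34)²/(8·9.11×10^-31) · [2²/(2.04 nm)² + 5²/(0.246 nm)²].
Evaluating gives E = 2.497×10^-17 J = 156 eV.

E = 156 eV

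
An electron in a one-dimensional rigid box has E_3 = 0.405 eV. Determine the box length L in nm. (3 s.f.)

L = 2.89 nm

From E_n = n²h²/(8m_eL²), L = n·h/√(8m_eE_n).
E_3 = 0.405 eV = 6.488×10^-20 J, so L = 3·6.626×10^-34/√(8·9.109×10^-31·6.488×10^-20) = 2.89×10^-9 m = 2.89 nm.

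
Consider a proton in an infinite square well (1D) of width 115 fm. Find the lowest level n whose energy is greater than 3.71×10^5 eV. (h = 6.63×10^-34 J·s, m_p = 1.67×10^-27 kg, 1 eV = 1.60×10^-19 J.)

E_1 = h²/(8m_pL²) = 2.488×10^-15 J = 1.555×10^4 eV.
Need n² > 3.71×10^5/1.555×10^4 = 23.86, i.e. n > 4.885.
The smallest integer satisfying this is n = 5.

n = 5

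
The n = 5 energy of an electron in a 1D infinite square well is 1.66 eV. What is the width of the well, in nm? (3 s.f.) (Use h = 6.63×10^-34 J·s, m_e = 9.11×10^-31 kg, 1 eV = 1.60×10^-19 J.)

From E_n = n²h²/(8m_eL²), L = n·h/√(8m_eE_n).
E_5 = 1.66 eV = 2.656×10^-19 J, so L = 5·6.63×10^-34/√(8·9.11×10^-31·2.656×10^-19) = 2.38×10^-9 m = 2.38 nm.

L = 2.38 nm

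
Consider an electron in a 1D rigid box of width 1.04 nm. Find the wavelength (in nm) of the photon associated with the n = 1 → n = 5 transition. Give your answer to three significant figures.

λ = 149 nm

E_1 = h²/(8m_eL²) = 5.570×10^-20 J, so ΔE = (5² − 1²)E_1 = 1.337×10^-18 J.
λ = hc/ΔE = (6.626×10^-34·2.998×10^8)/1.337×10^-18 = 1.49×10^-7 m = 149 nm.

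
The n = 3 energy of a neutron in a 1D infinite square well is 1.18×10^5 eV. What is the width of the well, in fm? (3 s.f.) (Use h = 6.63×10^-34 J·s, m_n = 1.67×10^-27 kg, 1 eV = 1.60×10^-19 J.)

L = 125 fm

From E_n = n²h²/(8m_nL²), L = n·h/√(8m_nE_n).
E_3 = 1.18×10^5 eV = 1.888×10^-14 J, so L = 3·6.63×10^-34/√(8·1.67×10^-27·1.888×10^-14) = 1.25×10^-13 m = 125 fm.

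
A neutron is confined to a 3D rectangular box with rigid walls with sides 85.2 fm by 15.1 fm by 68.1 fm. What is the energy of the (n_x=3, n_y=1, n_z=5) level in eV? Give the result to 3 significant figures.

For a 3D rectangular well E = (h²/8m_n)·Σ n_i²/L_i² = (6.626×10^-34)²/(8·1.675×10^-27) · [3²/(85.2 fm)² + 1²/(15.1 fm)² + 5²/(68.1 fm)²].
Evaluating gives E = 3.609×10^-13 J = 2.25×10^6 eV.

E = 2.25×10^6 eV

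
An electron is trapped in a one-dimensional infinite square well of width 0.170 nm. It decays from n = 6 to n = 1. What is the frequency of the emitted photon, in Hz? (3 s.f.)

f = 1.10×10^17 Hz

E_1 = h²/(8m_eL²) = 2.085×10^-18 J and ΔE = (6² − 1²)E_1 = 7.298×10^-17 J.
f = ΔE/h = 7.298×10^-17/6.626×10^-34 = 1.10×10^17 Hz.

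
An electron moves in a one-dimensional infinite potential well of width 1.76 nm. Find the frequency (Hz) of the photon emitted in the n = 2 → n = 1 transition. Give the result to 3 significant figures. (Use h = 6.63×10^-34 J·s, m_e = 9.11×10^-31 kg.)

f = 8.81×10^13 Hz

E_1 = h²/(8m_eL²) = 1.947×10^-20 J and ΔE = (2² − 1²)E_1 = 5.841×10^-20 J.
f = ΔE/h = 5.841×10^-20/6.63×10^-34 = 8.81×10^13 Hz.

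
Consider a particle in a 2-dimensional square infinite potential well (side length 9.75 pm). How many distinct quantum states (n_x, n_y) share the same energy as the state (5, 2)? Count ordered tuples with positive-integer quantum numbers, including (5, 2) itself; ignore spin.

degeneracy = 2

The level has n_x² + n_y² = 29. The ordered positive-integer solutions are (2, 5), (5, 2).
That gives 2 states.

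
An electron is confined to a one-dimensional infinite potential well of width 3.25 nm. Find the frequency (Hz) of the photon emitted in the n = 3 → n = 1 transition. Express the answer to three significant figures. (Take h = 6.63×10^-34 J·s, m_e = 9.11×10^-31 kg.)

f = 6.89×10^13 Hz

E_1 = h²/(8m_eL²) = 5.710×10^-21 J and ΔE = (3² − 1²)E_1 = 4.568×10^-20 J.
f = ΔE/h = 4.568×10^-20/6.63×10^-34 = 6.89×10^13 Hz.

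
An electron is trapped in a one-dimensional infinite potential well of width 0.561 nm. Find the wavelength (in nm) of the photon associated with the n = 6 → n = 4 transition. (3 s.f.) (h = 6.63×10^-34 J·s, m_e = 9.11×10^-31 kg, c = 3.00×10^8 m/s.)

E_1 = h²/(8m_eL²) = 1.916×10^-19 J, so ΔE = (6² − 4²)E_1 = 3.832×10^-18 J.
λ = hc/ΔE = (6.63×10^-34·3.00×10^8)/3.832×10^-18 = 5.19×10^-8 m = 51.9 nm.

λ = 51.9 nm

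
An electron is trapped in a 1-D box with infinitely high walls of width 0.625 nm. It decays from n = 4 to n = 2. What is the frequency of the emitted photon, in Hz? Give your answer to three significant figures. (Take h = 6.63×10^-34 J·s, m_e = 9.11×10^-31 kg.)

f = 2.79×10^15 Hz

E_1 = h²/(8m_eL²) = 1.544×10^-19 J and ΔE = (4² − 2²)E_1 = 1.853×10^-18 J.
f = ΔE/h = 1.853×10^-18/6.63×10^-34 = 2.79×10^15 Hz.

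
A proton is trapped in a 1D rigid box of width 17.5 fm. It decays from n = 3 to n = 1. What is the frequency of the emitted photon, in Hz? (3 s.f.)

f = 1.29×10^21 Hz

E_1 = h²/(8m_pL²) = 1.071×10^-13 J and ΔE = (3² − 1²)E_1 = 8.568×10^-13 J.
f = ΔE/h = 8.568×10^-13/6.626×10^-34 = 1.29×10^21 Hz.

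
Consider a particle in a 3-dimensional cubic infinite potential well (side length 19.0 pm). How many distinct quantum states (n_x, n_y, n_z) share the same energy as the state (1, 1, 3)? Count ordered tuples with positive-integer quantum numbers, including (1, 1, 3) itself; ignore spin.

degeneracy = 3

The level has n_x² + n_y² + n_z² = 11. The ordered positive-integer solutions are (1, 1, 3), (1, 3, 1), (3, 1, 1).
That gives 3 states.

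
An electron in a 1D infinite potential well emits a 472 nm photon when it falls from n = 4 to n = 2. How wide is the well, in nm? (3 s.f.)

L = 1.31 nm

The photon carries ΔE = hc/λ = 6.626×10^-34·2.998×10^8/4.72×10^-7 m = 4.209×10^-19 J.
Since ΔE = (4² − 2²)E_1, E_1 = 3.508×10^-20 J, and L = h/√(8m_eE_1) = 1.31×10^-9 m = 1.31 nm.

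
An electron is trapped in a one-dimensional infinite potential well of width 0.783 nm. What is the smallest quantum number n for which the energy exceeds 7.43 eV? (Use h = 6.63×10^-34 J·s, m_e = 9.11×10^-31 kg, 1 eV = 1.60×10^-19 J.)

E_1 = h²/(8m_eL²) = 9.838×10^-20 J = 0.6149 eV.
Need n² > 7.43/0.6149 = 12.08, i.e. n > 3.476.
The smallest integer satisfying this is n = 4.

n = 4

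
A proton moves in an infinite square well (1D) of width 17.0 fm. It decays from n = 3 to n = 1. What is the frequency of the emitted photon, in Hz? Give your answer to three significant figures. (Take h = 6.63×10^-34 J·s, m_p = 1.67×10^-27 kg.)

E_1 = h²/(8m_pL²) = 1.138×10^-13 J and ΔE = (3² − 1²)E_1 = 9.104×10^-13 J.
f = ΔE/h = 9.104×10^-13/6.63×10^-34 = 1.37×10^21 Hz.

f = 1.37×10^21 Hz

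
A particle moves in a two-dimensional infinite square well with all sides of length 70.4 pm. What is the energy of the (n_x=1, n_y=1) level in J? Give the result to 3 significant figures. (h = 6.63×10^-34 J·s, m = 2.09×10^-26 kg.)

E = 1.06×10^-21 J

For a 2D rectangular well E = (h²/8m)·Σ n_i²/L_i² = (6.63×10^-34)²/(8·2.09×10^-26) · [1²/(70.4 pm)² + 1²/(70.4 pm)²].
Evaluating gives E = 1.06×10^-21 J.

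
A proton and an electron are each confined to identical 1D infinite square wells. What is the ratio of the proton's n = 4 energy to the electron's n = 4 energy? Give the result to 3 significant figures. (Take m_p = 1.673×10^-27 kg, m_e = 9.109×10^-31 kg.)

5.44×10^-4

E_n ∝ 1/m at fixed n and L, so the ratio is m_e/m_p = 9.109×10^-31/1.673×10^-27 = 5.44×10^-4.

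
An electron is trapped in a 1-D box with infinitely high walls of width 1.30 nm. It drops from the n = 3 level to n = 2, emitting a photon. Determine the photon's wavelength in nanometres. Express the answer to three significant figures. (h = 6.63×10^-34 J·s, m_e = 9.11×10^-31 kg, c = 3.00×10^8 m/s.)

E_1 = h²/(8m_eL²) = 3.569×10^-20 J, so ΔE = (3² − 2²)E_1 = 1.785×10^-19 J.
λ = hc/ΔE = (6.63×10^-34·3.00×10^8)/1.785×10^-19 = 1.11×10^-6 m = 1.11×10^3 nm.

λ = 1.11×10^3 nm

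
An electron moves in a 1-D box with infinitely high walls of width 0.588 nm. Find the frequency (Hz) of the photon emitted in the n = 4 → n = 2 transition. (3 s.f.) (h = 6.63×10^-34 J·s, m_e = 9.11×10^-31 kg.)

f = 3.16×10^15 Hz

E_1 = h²/(8m_eL²) = 1.744×10^-19 J and ΔE = (4² − 2²)E_1 = 2.093×10^-18 J.
f = ΔE/h = 2.093×10^-18/6.63×10^-34 = 3.16×10^15 Hz.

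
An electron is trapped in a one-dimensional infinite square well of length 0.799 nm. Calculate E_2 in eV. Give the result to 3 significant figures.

E_2 = 2.36 eV

For an infinite well E_n = n²h²/(8m_eL²), so E_1 = h²/(8m_eL²) = (6.626×10^-34)²/(8·9.109×10^-31·(7.99×10^-10 m)²) = 9.437×10^-20 J.
Then E_2 = 2²·E_1 = 4·9.437×10^-20 J = 3.775×10^-19 J.
Converting, E_2 = 3.775×10^-19 J / (1.602×10^-19 J/eV) = 2.36 eV.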